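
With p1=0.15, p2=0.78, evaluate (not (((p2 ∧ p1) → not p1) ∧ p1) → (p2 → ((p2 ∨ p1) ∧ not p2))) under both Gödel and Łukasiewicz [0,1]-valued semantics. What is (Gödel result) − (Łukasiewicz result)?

Gödel evaluation:
  (p2 ∧ p1) = min(0.78, 0.15) = 0.15
  not p1: Gödel ¬ of 0.15 = 0 (operand ≠ 0)
  ((p2 ∧ p1) → not p1): 0.15 > 0, so result = 0
  (((p2 ∧ p1) → not p1) ∧ p1) = min(0, 0.15) = 0
  not (((p2 ∧ p1) → not p1) ∧ p1): Gödel ¬ of 0 = 1 (operand is 0)
  (p2 ∨ p1) = max(0.78, 0.15) = 0.78
  not p2: Gödel ¬ of 0.78 = 0 (operand ≠ 0)
  ((p2 ∨ p1) ∧ not p2) = min(0.78, 0) = 0
  (p2 → ((p2 ∨ p1) ∧ not p2)): 0.78 > 0, so result = 0
  (not (((p2 ∧ p1) → not p1) ∧ p1) → (p2 → ((p2 ∨ p1) ∧ not p2))): 1 > 0, so result = 0
  Gödel value = 0
Łukasiewicz evaluation:
  (p2 ∧ p1) = min(0.78, 0.15) = 0.15
  not p1: Łukasiewicz ¬ gives 1 − 0.15 = 0.85
  ((p2 ∧ p1) → not p1): min(1, 1 − 0.15 + 0.85) = 1
  (((p2 ∧ p1) → not p1) ∧ p1) = min(1, 0.15) = 0.15
  not (((p2 ∧ p1) → not p1) ∧ p1): Łukasiewicz ¬ gives 1 − 0.15 = 0.85
  (p2 ∨ p1) = max(0.78, 0.15) = 0.78
  not p2: Łukasiewicz ¬ gives 1 − 0.78 = 0.22
  ((p2 ∨ p1) ∧ not p2) = min(0.78, 0.22) = 0.22
  (p2 → ((p2 ∨ p1) ∧ not p2)): min(1, 1 − 0.78 + 0.22) = 0.44
  (not (((p2 ∧ p1) → not p1) ∧ p1) → (p2 → ((p2 ∨ p1) ∧ not p2))): min(1, 1 − 0.85 + 0.44) = 0.59
  Łukasiewicz value = 0.59
Difference: 0 − 0.59 = -0.59

-0.59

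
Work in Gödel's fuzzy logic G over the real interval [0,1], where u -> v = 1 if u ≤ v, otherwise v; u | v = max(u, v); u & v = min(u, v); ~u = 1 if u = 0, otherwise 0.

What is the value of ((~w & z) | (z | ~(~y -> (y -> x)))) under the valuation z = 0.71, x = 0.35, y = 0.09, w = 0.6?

~w: Gödel ¬ of 0.6 = 0 (operand ≠ 0)
(~w & z) = min(0, 0.71) = 0
~y: Gödel ¬ of 0.09 = 0 (operand ≠ 0)
(y -> x): 0.09 ≤ 0.35, so result = 1
(~y -> (y -> x)): 0 ≤ 1, so result = 1
~(~y -> (y -> x)): Gödel ¬ of 1 = 0 (operand ≠ 0)
(z | ~(~y -> (y -> x))) = max(0.71, 0) = 0.71
((~w & z) | (z | ~(~y -> (y -> x)))) = max(0, 0.71) = 0.71

0.71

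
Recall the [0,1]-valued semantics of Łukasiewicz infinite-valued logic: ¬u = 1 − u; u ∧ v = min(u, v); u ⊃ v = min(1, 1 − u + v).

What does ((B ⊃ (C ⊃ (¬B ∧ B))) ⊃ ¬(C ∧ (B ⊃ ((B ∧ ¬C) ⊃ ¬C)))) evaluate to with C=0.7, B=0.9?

¬B: Łukasiewicz ¬ gives 1 − 0.9 = 0.1
(¬B ∧ B) = min(0.1, 0.9) = 0.1
(C ⊃ (¬B ∧ B)): min(1, 1 − 0.7 + 0.1) = 0.4
(B ⊃ (C ⊃ (¬B ∧ B))): min(1, 1 − 0.9 + 0.4) = 0.5
¬C: Łukasiewicz ¬ gives 1 − 0.7 = 0.3
(B ∧ ¬C) = min(0.9, 0.3) = 0.3
¬C: Łukasiewicz ¬ gives 1 − 0.7 = 0.3
((B ∧ ¬C) ⊃ ¬C): min(1, 1 − 0.3 + 0.3) = 1
(B ⊃ ((B ∧ ¬C) ⊃ ¬C)): min(1, 1 − 0.9 + 1) = 1
(C ∧ (B ⊃ ((B ∧ ¬C) ⊃ ¬C))) = min(0.7, 1) = 0.7
¬(C ∧ (B ⊃ ((B ∧ ¬C) ⊃ ¬C))): Łukasiewicz ¬ gives 1 − 0.7 = 0.3
((B ⊃ (C ⊃ (¬B ∧ B))) ⊃ ¬(C ∧ (B ⊃ ((B ∧ ¬C) ⊃ ¬C)))): min(1, 1 − 0.5 + 0.3) = 0.8

0.80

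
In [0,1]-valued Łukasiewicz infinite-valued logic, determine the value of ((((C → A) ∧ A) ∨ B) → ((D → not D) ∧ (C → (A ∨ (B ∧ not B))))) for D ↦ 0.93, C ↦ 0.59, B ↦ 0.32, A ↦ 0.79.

0.35

(C → A): min(1, 1 − 0.59 + 0.79) = 1
((C → A) ∧ A) = min(1, 0.79) = 0.79
(((C → A) ∧ A) ∨ B) = max(0.79, 0.32) = 0.79
not D: Łukasiewicz ¬ gives 1 − 0.93 = 0.07
(D → not D): min(1, 1 − 0.93 + 0.07) = 0.14
not B: Łukasiewicz ¬ gives 1 − 0.32 = 0.68
(B ∧ not B) = min(0.32, 0.68) = 0.32
(A ∨ (B ∧ not B)) = max(0.79, 0.32) = 0.79
(C → (A ∨ (B ∧ not B))): min(1, 1 − 0.59 + 0.79) = 1
((D → not D) ∧ (C → (A ∨ (B ∧ not B)))) = min(0.14, 1) = 0.14
((((C → A) ∧ A) ∨ B) → ((D → not D) ∧ (C → (A ∨ (B ∧ not B))))): min(1, 1 − 0.79 + 0.14) = 0.35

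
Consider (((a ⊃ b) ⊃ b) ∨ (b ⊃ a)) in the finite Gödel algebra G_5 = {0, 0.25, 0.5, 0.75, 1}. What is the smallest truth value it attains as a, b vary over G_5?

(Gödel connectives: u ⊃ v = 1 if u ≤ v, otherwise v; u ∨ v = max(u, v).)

The minimum is attained at a = 0, b = 0.25:
  (a ⊃ b): 0 ≤ 0.25, so result = 1
  ((a ⊃ b) ⊃ b): 1 > 0.25, so result = 0.25
  (b ⊃ a): 0.25 > 0, so result = 0
  (((a ⊃ b) ⊃ b) ∨ (b ⊃ a)) = max(0.25, 0) = 0.25
Checking all 25 assignments confirms none give a value below 0.25.

0.25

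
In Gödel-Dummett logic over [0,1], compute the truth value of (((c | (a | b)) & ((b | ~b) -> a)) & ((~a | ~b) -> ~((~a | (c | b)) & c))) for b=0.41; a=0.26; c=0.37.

(a | b) = max(0.26, 0.41) = 0.41
(c | (a | b)) = max(0.37, 0.41) = 0.41
~b: Gödel ¬ of 0.41 = 0 (operand ≠ 0)
(b | ~b) = max(0.41, 0) = 0.41
((b | ~b) -> a): 0.41 > 0.26, so result = 0.26
((c | (a | b)) & ((b | ~b) -> a)) = min(0.41, 0.26) = 0.26
~a: Gödel ¬ of 0.26 = 0 (operand ≠ 0)
~b: Gödel ¬ of 0.41 = 0 (operand ≠ 0)
(~a | ~b) = max(0, 0) = 0
~a: Gödel ¬ of 0.26 = 0 (operand ≠ 0)
(c | b) = max(0.37, 0.41) = 0.41
(~a | (c | b)) = max(0, 0.41) = 0.41
((~a | (c | b)) & c) = min(0.41, 0.37) = 0.37
~((~a | (c | b)) & c): Gödel ¬ of 0.37 = 0 (operand ≠ 0)
((~a | ~b) -> ~((~a | (c | b)) & c)): 0 ≤ 0, so result = 1
(((c | (a | b)) & ((b | ~b) -> a)) & ((~a | ~b) -> ~((~a | (c | b)) & c))) = min(0.26, 1) = 0.26

0.26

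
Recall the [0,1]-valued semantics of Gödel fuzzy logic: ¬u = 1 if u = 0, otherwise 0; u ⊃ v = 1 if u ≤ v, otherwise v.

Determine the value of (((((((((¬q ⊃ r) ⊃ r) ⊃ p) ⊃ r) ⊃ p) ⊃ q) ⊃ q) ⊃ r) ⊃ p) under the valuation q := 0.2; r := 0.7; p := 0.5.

¬q: Gödel ¬ of 0.2 = 0 (operand ≠ 0)
(¬q ⊃ r): 0 ≤ 0.7, so result = 1
((¬q ⊃ r) ⊃ r): 1 > 0.7, so result = 0.7
(((¬q ⊃ r) ⊃ r) ⊃ p): 0.7 > 0.5, so result = 0.5
((((¬q ⊃ r) ⊃ r) ⊃ p) ⊃ r): 0.5 ≤ 0.7, so result = 1
(((((¬q ⊃ r) ⊃ r) ⊃ p) ⊃ r) ⊃ p): 1 > 0.5, so result = 0.5
((((((¬q ⊃ r) ⊃ r) ⊃ p) ⊃ r) ⊃ p) ⊃ q): 0.5 > 0.2, so result = 0.2
(((((((¬q ⊃ r) ⊃ r) ⊃ p) ⊃ r) ⊃ p) ⊃ q) ⊃ q): 0.2 ≤ 0.2, so result = 1
((((((((¬q ⊃ r) ⊃ r) ⊃ p) ⊃ r) ⊃ p) ⊃ q) ⊃ q) ⊃ r): 1 > 0.7, so result = 0.7
(((((((((¬q ⊃ r) ⊃ r) ⊃ p) ⊃ r) ⊃ p) ⊃ q) ⊃ q) ⊃ r) ⊃ p): 0.7 > 0.5, so result = 0.5

0.50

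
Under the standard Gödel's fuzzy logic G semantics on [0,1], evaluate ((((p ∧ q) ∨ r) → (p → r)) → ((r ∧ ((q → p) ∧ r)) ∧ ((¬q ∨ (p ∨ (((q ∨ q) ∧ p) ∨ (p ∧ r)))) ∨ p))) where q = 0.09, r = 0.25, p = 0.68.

0.25

(p ∧ q) = min(0.68, 0.09) = 0.09
((p ∧ q) ∨ r) = max(0.09, 0.25) = 0.25
(p → r): 0.68 > 0.25, so result = 0.25
(((p ∧ q) ∨ r) → (p → r)): 0.25 ≤ 0.25, so result = 1
(q → p): 0.09 ≤ 0.68, so result = 1
((q → p) ∧ r) = min(1, 0.25) = 0.25
(r ∧ ((q → p) ∧ r)) = min(0.25, 0.25) = 0.25
¬q: Gödel ¬ of 0.09 = 0 (operand ≠ 0)
(q ∨ q) = max(0.09, 0.09) = 0.09
((q ∨ q) ∧ p) = min(0.09, 0.68) = 0.09
(p ∧ r) = min(0.68, 0.25) = 0.25
(((q ∨ q) ∧ p) ∨ (p ∧ r)) = max(0.09, 0.25) = 0.25
(p ∨ (((q ∨ q) ∧ p) ∨ (p ∧ r))) = max(0.68, 0.25) = 0.68
(¬q ∨ (p ∨ (((q ∨ q) ∧ p) ∨ (p ∧ r)))) = max(0, 0.68) = 0.68
((¬q ∨ (p ∨ (((q ∨ q) ∧ p) ∨ (p ∧ r)))) ∨ p) = max(0.68, 0.68) = 0.68
((r ∧ ((q → p) ∧ r)) ∧ ((¬q ∨ (p ∨ (((q ∨ q) ∧ p) ∨ (p ∧ r)))) ∨ p)) = min(0.25, 0.68) = 0.25
((((p ∧ q) ∨ r) → (p → r)) → ((r ∧ ((q → p) ∧ r)) ∧ ((¬q ∨ (p ∨ (((q ∨ q) ∧ p) ∨ (p ∧ r)))) ∨ p))): 1 > 0.25, so result = 0.25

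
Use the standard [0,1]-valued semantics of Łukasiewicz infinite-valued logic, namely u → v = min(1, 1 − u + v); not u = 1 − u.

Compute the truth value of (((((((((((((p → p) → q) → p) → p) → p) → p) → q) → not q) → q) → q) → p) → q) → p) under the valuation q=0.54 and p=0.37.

(p → p): min(1, 1 − 0.37 + 0.37) = 1
((p → p) → q): min(1, 1 − 1 + 0.54) = 0.54
(((p → p) → q) → p): min(1, 1 − 0.54 + 0.37) = 0.83
((((p → p) → q) → p) → p): min(1, 1 − 0.83 + 0.37) = 0.54
(((((p → p) → q) → p) → p) → p): min(1, 1 − 0.54 + 0.37) = 0.83
((((((p → p) → q) → p) → p) → p) → p): min(1, 1 − 0.83 + 0.37) = 0.54
(((((((p → p) → q) → p) → p) → p) → p) → q): min(1, 1 − 0.54 + 0.54) = 1
not q: Łukasiewicz ¬ gives 1 − 0.54 = 0.46
((((((((p → p) → q) → p) → p) → p) → p) → q) → not q): min(1, 1 − 1 + 0.46) = 0.46
(((((((((p → p) → q) → p) → p) → p) → p) → q) → not q) → q): min(1, 1 − 0.46 + 0.54) = 1
((((((((((p → p) → q) → p) → p) → p) → p) → q) → not q) → q) → q): min(1, 1 − 1 + 0.54) = 0.54
(((((((((((p → p) → q) → p) → p) → p) → p) → q) → not q) → q) → q) → p): min(1, 1 − 0.54 + 0.37) = 0.83
((((((((((((p → p) → q) → p) → p) → p) → p) → q) → not q) → q) → q) → p) → q): min(1, 1 − 0.83 + 0.54) = 0.71
(((((((((((((p → p) → q) → p) → p) → p) → p) → q) → not q) → q) → q) → p) → q) → p): min(1, 1 − 0.71 + 0.37) = 0.66

0.66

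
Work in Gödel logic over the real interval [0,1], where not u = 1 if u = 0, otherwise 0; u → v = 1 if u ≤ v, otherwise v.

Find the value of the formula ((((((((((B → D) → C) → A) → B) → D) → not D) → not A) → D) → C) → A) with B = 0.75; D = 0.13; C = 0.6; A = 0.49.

(B → D): 0.75 > 0.13, so result = 0.13
((B → D) → C): 0.13 ≤ 0.6, so result = 1
(((B → D) → C) → A): 1 > 0.49, so result = 0.49
((((B → D) → C) → A) → B): 0.49 ≤ 0.75, so result = 1
(((((B → D) → C) → A) → B) → D): 1 > 0.13, so result = 0.13
not D: Gödel ¬ of 0.13 = 0 (operand ≠ 0)
((((((B → D) → C) → A) → B) → D) → not D): 0.13 > 0, so result = 0
not A: Gödel ¬ of 0.49 = 0 (operand ≠ 0)
(((((((B → D) → C) → A) → B) → D) → not D) → not A): 0 ≤ 0, so result = 1
((((((((B → D) → C) → A) → B) → D) → not D) → not A) → D): 1 > 0.13, so result = 0.13
(((((((((B → D) → C) → A) → B) → D) → not D) → not A) → D) → C): 0.13 ≤ 0.6, so result = 1
((((((((((B → D) → C) → A) → B) → D) → not D) → not A) → D) → C) → A): 1 > 0.49, so result = 0.49

0.49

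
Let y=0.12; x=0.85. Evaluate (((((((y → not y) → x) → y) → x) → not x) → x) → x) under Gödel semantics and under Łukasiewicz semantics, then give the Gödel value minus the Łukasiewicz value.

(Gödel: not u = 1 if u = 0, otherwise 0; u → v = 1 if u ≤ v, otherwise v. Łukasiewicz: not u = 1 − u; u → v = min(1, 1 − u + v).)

0.00

Gödel evaluation:
  not y: Gödel ¬ of 0.12 = 0 (operand ≠ 0)
  (y → not y): 0.12 > 0, so result = 0
  ((y → not y) → x): 0 ≤ 0.85, so result = 1
  (((y → not y) → x) → y): 1 > 0.12, so result = 0.12
  ((((y → not y) → x) → y) → x): 0.12 ≤ 0.85, so result = 1
  not x: Gödel ¬ of 0.85 = 0 (operand ≠ 0)
  (((((y → not y) → x) → y) → x) → not x): 1 > 0, so result = 0
  ((((((y → not y) → x) → y) → x) → not x) → x): 0 ≤ 0.85, so result = 1
  (((((((y → not y) → x) → y) → x) → not x) → x) → x): 1 > 0.85, so result = 0.85
  Gödel value = 0.85
Łukasiewicz evaluation:
  not y: Łukasiewicz ¬ gives 1 − 0.12 = 0.88
  (y → not y): min(1, 1 − 0.12 + 0.88) = 1
  ((y → not y) → x): min(1, 1 − 1 + 0.85) = 0.85
  (((y → not y) → x) → y): min(1, 1 − 0.85 + 0.12) = 0.27
  ((((y → not y) → x) → y) → x): min(1, 1 − 0.27 + 0.85) = 1
  not x: Łukasiewicz ¬ gives 1 − 0.85 = 0.15
  (((((y → not y) → x) → y) → x) → not x): min(1, 1 − 1 + 0.15) = 0.15
  ((((((y → not y) → x) → y) → x) → not x) → x): min(1, 1 − 0.15 + 0.85) = 1
  (((((((y → not y) → x) → y) → x) → not x) → x) → x): min(1, 1 − 1 + 0.85) = 0.85
  Łukasiewicz value = 0.85
Difference: 0.85 − 0.85 = 0.00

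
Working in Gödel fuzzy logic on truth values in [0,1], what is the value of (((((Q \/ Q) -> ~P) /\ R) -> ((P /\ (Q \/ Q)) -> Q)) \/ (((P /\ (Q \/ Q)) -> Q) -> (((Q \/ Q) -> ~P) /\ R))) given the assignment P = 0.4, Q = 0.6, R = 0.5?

1.00

(Q \/ Q) = max(0.6, 0.6) = 0.6
~P: Gödel ¬ of 0.4 = 0 (operand ≠ 0)
((Q \/ Q) -> ~P): 0.6 > 0, so result = 0
(((Q \/ Q) -> ~P) /\ R) = min(0, 0.5) = 0
(Q \/ Q) = max(0.6, 0.6) = 0.6
(P /\ (Q \/ Q)) = min(0.4, 0.6) = 0.4
((P /\ (Q \/ Q)) -> Q): 0.4 ≤ 0.6, so result = 1
((((Q \/ Q) -> ~P) /\ R) -> ((P /\ (Q \/ Q)) -> Q)): 0 ≤ 1, so result = 1
(Q \/ Q) = max(0.6, 0.6) = 0.6
(P /\ (Q \/ Q)) = min(0.4, 0.6) = 0.4
((P /\ (Q \/ Q)) -> Q): 0.4 ≤ 0.6, so result = 1
(Q \/ Q) = max(0.6, 0.6) = 0.6
~P: Gödel ¬ of 0.4 = 0 (operand ≠ 0)
((Q \/ Q) -> ~P): 0.6 > 0, so result = 0
(((Q \/ Q) -> ~P) /\ R) = min(0, 0.5) = 0
(((P /\ (Q \/ Q)) -> Q) -> (((Q \/ Q) -> ~P) /\ R)): 1 > 0, so result = 0
(((((Q \/ Q) -> ~P) /\ R) -> ((P /\ (Q \/ Q)) -> Q)) \/ (((P /\ (Q \/ Q)) -> Q) -> (((Q \/ Q) -> ~P) /\ R))) = max(1, 0) = 1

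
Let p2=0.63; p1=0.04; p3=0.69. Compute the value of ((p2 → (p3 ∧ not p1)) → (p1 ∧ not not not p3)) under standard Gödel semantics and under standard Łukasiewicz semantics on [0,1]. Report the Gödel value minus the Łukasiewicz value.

Gödel evaluation:
  not p1: Gödel ¬ of 0.04 = 0 (operand ≠ 0)
  (p3 ∧ not p1) = min(0.69, 0) = 0
  (p2 → (p3 ∧ not p1)): 0.63 > 0, so result = 0
  not p3: Gödel ¬ of 0.69 = 0 (operand ≠ 0)
  not not p3: Gödel ¬ of 0 = 1 (operand is 0)
  not not not p3: Gödel ¬ of 1 = 0 (operand ≠ 0)
  (p1 ∧ not not not p3) = min(0.04, 0) = 0
  ((p2 → (p3 ∧ not p1)) → (p1 ∧ not not not p3)): 0 ≤ 0, so result = 1
  Gödel value = 1
Łukasiewicz evaluation:
  not p1: Łukasiewicz ¬ gives 1 − 0.04 = 0.96
  (p3 ∧ not p1) = min(0.69, 0.96) = 0.69
  (p2 → (p3 ∧ not p1)): min(1, 1 − 0.63 + 0.69) = 1
  not p3: Łukasiewicz ¬ gives 1 − 0.69 = 0.31
  not not p3: Łukasiewicz ¬ gives 1 − 0.31 = 0.69
  not not not p3: Łukasiewicz ¬ gives 1 − 0.69 = 0.31
  (p1 ∧ not not not p3) = min(0.04, 0.31) = 0.04
  ((p2 → (p3 ∧ not p1)) → (p1 ∧ not not not p3)): min(1, 1 − 1 + 0.04) = 0.04
  Łukasiewicz value = 0.04
Difference: 1 − 0.04 = 0.96

0.96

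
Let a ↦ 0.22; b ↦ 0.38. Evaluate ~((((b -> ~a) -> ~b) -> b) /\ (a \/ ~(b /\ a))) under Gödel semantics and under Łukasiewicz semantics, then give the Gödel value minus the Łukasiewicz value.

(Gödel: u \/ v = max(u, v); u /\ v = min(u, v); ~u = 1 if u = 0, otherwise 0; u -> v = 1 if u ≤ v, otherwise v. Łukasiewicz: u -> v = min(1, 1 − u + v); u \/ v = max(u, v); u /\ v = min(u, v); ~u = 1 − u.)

Gödel evaluation:
  ~a: Gödel ¬ of 0.22 = 0 (operand ≠ 0)
  (b -> ~a): 0.38 > 0, so result = 0
  ~b: Gödel ¬ of 0.38 = 0 (operand ≠ 0)
  ((b -> ~a) -> ~b): 0 ≤ 0, so result = 1
  (((b -> ~a) -> ~b) -> b): 1 > 0.38, so result = 0.38
  (b /\ a) = min(0.38, 0.22) = 0.22
  ~(b /\ a): Gödel ¬ of 0.22 = 0 (operand ≠ 0)
  (a \/ ~(b /\ a)) = max(0.22, 0) = 0.22
  ((((b -> ~a) -> ~b) -> b) /\ (a \/ ~(b /\ a))) = min(0.38, 0.22) = 0.22
  ~((((b -> ~a) -> ~b) -> b) /\ (a \/ ~(b /\ a))): Gödel ¬ of 0.22 = 0 (operand ≠ 0)
  Gödel value = 0
Łukasiewicz evaluation:
  ~a: Łukasiewicz ¬ gives 1 − 0.22 = 0.78
  (b -> ~a): min(1, 1 − 0.38 + 0.78) = 1
  ~b: Łukasiewicz ¬ gives 1 − 0.38 = 0.62
  ((b -> ~a) -> ~b): min(1, 1 − 1 + 0.62) = 0.62
  (((b -> ~a) -> ~b) -> b): min(1, 1 − 0.62 + 0.38) = 0.76
  (b /\ a) = min(0.38, 0.22) = 0.22
  ~(b /\ a): Łukasiewicz ¬ gives 1 − 0.22 = 0.78
  (a \/ ~(b /\ a)) = max(0.22, 0.78) = 0.78
  ((((b -> ~a) -> ~b) -> b) /\ (a \/ ~(b /\ a))) = min(0.76, 0.78) = 0.76
  ~((((b -> ~a) -> ~b) -> b) /\ (a \/ ~(b /\ a))): Łukasiewicz ¬ gives 1 − 0.76 = 0.24
  Łukasiewicz value = 0.24
Difference: 0 − 0.24 = -0.24

-0.24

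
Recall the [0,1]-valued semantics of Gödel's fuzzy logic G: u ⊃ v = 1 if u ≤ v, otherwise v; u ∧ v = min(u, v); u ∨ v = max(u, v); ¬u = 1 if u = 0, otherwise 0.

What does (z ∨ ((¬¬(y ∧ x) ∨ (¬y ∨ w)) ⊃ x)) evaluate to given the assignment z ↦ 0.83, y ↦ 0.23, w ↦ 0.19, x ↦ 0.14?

0.83

(y ∧ x) = min(0.23, 0.14) = 0.14
¬(y ∧ x): Gödel ¬ of 0.14 = 0 (operand ≠ 0)
¬¬(y ∧ x): Gödel ¬ of 0 = 1 (operand is 0)
¬y: Gödel ¬ of 0.23 = 0 (operand ≠ 0)
(¬y ∨ w) = max(0, 0.19) = 0.19
(¬¬(y ∧ x) ∨ (¬y ∨ w)) = max(1, 0.19) = 1
((¬¬(y ∧ x) ∨ (¬y ∨ w)) ⊃ x): 1 > 0.14, so result = 0.14
(z ∨ ((¬¬(y ∧ x) ∨ (¬y ∨ w)) ⊃ x)) = max(0.83, 0.14) = 0.83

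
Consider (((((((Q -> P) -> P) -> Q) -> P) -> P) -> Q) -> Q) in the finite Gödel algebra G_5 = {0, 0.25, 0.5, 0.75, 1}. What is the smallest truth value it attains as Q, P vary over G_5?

Every assignment gives 1. For instance at Q = 0, P = 0:
  (Q -> P): 0 ≤ 0, so result = 1
  ((Q -> P) -> P): 1 > 0, so result = 0
  (((Q -> P) -> P) -> Q): 0 ≤ 0, so result = 1
  ((((Q -> P) -> P) -> Q) -> P): 1 > 0, so result = 0
  (((((Q -> P) -> P) -> Q) -> P) -> P): 0 ≤ 0, so result = 1
  ((((((Q -> P) -> P) -> Q) -> P) -> P) -> Q): 1 > 0, so result = 0
  (((((((Q -> P) -> P) -> Q) -> P) -> P) -> Q) -> Q): 0 ≤ 0, so result = 1
All 25 assignments give value 1 — the formula is a G_5-tautology.

1.00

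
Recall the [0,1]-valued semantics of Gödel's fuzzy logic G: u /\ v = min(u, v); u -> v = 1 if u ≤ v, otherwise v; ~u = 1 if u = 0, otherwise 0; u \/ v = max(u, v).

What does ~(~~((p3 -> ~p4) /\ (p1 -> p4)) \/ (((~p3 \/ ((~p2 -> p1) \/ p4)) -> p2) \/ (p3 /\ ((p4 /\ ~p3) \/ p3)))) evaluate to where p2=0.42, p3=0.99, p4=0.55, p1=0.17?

0.00

~p4: Gödel ¬ of 0.55 = 0 (operand ≠ 0)
(p3 -> ~p4): 0.99 > 0, so result = 0
(p1 -> p4): 0.17 ≤ 0.55, so result = 1
((p3 -> ~p4) /\ (p1 -> p4)) = min(0, 1) = 0
~((p3 -> ~p4) /\ (p1 -> p4)): Gödel ¬ of 0 = 1 (operand is 0)
~~((p3 -> ~p4) /\ (p1 -> p4)): Gödel ¬ of 1 = 0 (operand ≠ 0)
~p3: Gödel ¬ of 0.99 = 0 (operand ≠ 0)
~p2: Gödel ¬ of 0.42 = 0 (operand ≠ 0)
(~p2 -> p1): 0 ≤ 0.17, so result = 1
((~p2 -> p1) \/ p4) = max(1, 0.55) = 1
(~p3 \/ ((~p2 -> p1) \/ p4)) = max(0, 1) = 1
((~p3 \/ ((~p2 -> p1) \/ p4)) -> p2): 1 > 0.42, so result = 0.42
~p3: Gödel ¬ of 0.99 = 0 (operand ≠ 0)
(p4 /\ ~p3) = min(0.55, 0) = 0
((p4 /\ ~p3) \/ p3) = max(0, 0.99) = 0.99
(p3 /\ ((p4 /\ ~p3) \/ p3)) = min(0.99, 0.99) = 0.99
(((~p3 \/ ((~p2 -> p1) \/ p4)) -> p2) \/ (p3 /\ ((p4 /\ ~p3) \/ p3))) = max(0.42, 0.99) = 0.99
(~~((p3 -> ~p4) /\ (p1 -> p4)) \/ (((~p3 \/ ((~p2 -> p1) \/ p4)) -> p2) \/ (p3 /\ ((p4 /\ ~p3) \/ p3)))) = max(0, 0.99) = 0.99
~(~~((p3 -> ~p4) /\ (p1 -> p4)) \/ (((~p3 \/ ((~p2 -> p1) \/ p4)) -> p2) \/ (p3 /\ ((p4 /\ ~p3) \/ p3)))): Gödel ¬ of 0.99 = 0 (operand ≠ 0)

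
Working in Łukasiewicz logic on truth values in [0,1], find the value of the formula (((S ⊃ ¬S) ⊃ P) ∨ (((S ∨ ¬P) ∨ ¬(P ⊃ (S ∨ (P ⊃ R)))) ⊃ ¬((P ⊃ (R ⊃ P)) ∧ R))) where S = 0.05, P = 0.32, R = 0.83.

¬S: Łukasiewicz ¬ gives 1 − 0.05 = 0.95
(S ⊃ ¬S): min(1, 1 − 0.05 + 0.95) = 1
((S ⊃ ¬S) ⊃ P): min(1, 1 − 1 + 0.32) = 0.32
¬P: Łukasiewicz ¬ gives 1 − 0.32 = 0.68
(S ∨ ¬P) = max(0.05, 0.68) = 0.68
(P ⊃ R): min(1, 1 − 0.32 + 0.83) = 1
(S ∨ (P ⊃ R)) = max(0.05, 1) = 1
(P ⊃ (S ∨ (P ⊃ R))): min(1, 1 − 0.32 + 1) = 1
¬(P ⊃ (S ∨ (P ⊃ R))): Łukasiewicz ¬ gives 1 − 1 = 0
((S ∨ ¬P) ∨ ¬(P ⊃ (S ∨ (P ⊃ R)))) = max(0.68, 0) = 0.68
(R ⊃ P): min(1, 1 − 0.83 + 0.32) = 0.49
(P ⊃ (R ⊃ P)): min(1, 1 − 0.32 + 0.49) = 1
((P ⊃ (R ⊃ P)) ∧ R) = min(1, 0.83) = 0.83
¬((P ⊃ (R ⊃ P)) ∧ R): Łukasiewicz ¬ gives 1 − 0.83 = 0.17
(((S ∨ ¬P) ∨ ¬(P ⊃ (S ∨ (P ⊃ R)))) ⊃ ¬((P ⊃ (R ⊃ P)) ∧ R)): min(1, 1 − 0.68 + 0.17) = 0.49
(((S ⊃ ¬S) ⊃ P) ∨ (((S ∨ ¬P) ∨ ¬(P ⊃ (S ∨ (P ⊃ R)))) ⊃ ¬((P ⊃ (R ⊃ P)) ∧ R))) = max(0.32, 0.49) = 0.49

0.49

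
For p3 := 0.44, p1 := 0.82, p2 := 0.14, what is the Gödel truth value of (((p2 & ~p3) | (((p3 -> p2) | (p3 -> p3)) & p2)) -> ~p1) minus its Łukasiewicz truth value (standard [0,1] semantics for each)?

-1.00

Gödel evaluation:
  ~p3: Gödel ¬ of 0.44 = 0 (operand ≠ 0)
  (p2 & ~p3) = min(0.14, 0) = 0
  (p3 -> p2): 0.44 > 0.14, so result = 0.14
  (p3 -> p3): 0.44 ≤ 0.44, so result = 1
  ((p3 -> p2) | (p3 -> p3)) = max(0.14, 1) = 1
  (((p3 -> p2) | (p3 -> p3)) & p2) = min(1, 0.14) = 0.14
  ((p2 & ~p3) | (((p3 -> p2) | (p3 -> p3)) & p2)) = max(0, 0.14) = 0.14
  ~p1: Gödel ¬ of 0.82 = 0 (operand ≠ 0)
  (((p2 & ~p3) | (((p3 -> p2) | (p3 -> p3)) & p2)) -> ~p1): 0.14 > 0, so result = 0
  Gödel value = 0
Łukasiewicz evaluation:
  ~p3: Łukasiewicz ¬ gives 1 − 0.44 = 0.56
  (p2 & ~p3) = min(0.14, 0.56) = 0.14
  (p3 -> p2): min(1, 1 − 0.44 + 0.14) = 0.7
  (p3 -> p3): min(1, 1 − 0.44 + 0.44) = 1
  ((p3 -> p2) | (p3 -> p3)) = max(0.7, 1) = 1
  (((p3 -> p2) | (p3 -> p3)) & p2) = min(1, 0.14) = 0.14
  ((p2 & ~p3) | (((p3 -> p2) | (p3 -> p3)) & p2)) = max(0.14, 0.14) = 0.14
  ~p1: Łukasiewicz ¬ gives 1 − 0.82 = 0.18
  (((p2 & ~p3) | (((p3 -> p2) | (p3 -> p3)) & p2)) -> ~p1): min(1, 1 − 0.14 + 0.18) = 1
  Łukasiewicz value = 1
Difference: 0 − 1 = -1.00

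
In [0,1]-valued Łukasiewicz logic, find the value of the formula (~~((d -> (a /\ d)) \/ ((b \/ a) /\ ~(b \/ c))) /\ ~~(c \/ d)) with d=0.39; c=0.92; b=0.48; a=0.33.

0.92

(a /\ d) = min(0.33, 0.39) = 0.33
(d -> (a /\ d)): min(1, 1 − 0.39 + 0.33) = 0.94
(b \/ a) = max(0.48, 0.33) = 0.48
(b \/ c) = max(0.48, 0.92) = 0.92
~(b \/ c): Łukasiewicz ¬ gives 1 − 0.92 = 0.08
((b \/ a) /\ ~(b \/ c)) = min(0.48, 0.08) = 0.08
((d -> (a /\ d)) \/ ((b \/ a) /\ ~(b \/ c))) = max(0.94, 0.08) = 0.94
~((d -> (a /\ d)) \/ ((b \/ a) /\ ~(b \/ c))): Łukasiewicz ¬ gives 1 − 0.94 = 0.06
~~((d -> (a /\ d)) \/ ((b \/ a) /\ ~(b \/ c))): Łukasiewicz ¬ gives 1 − 0.06 = 0.94
(c \/ d) = max(0.92, 0.39) = 0.92
~(c \/ d): Łukasiewicz ¬ gives 1 − 0.92 = 0.08
~~(c \/ d): Łukasiewicz ¬ gives 1 − 0.08 = 0.92
(~~((d -> (a /\ d)) \/ ((b \/ a) /\ ~(b \/ c))) /\ ~~(c \/ d)) = min(0.94, 0.92) = 0.92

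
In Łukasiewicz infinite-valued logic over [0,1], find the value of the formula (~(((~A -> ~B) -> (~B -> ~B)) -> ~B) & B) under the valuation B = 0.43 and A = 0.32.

0.43

~A: Łukasiewicz ¬ gives 1 − 0.32 = 0.68
~B: Łukasiewicz ¬ gives 1 − 0.43 = 0.57
(~A -> ~B): min(1, 1 − 0.68 + 0.57) = 0.89
~B: Łukasiewicz ¬ gives 1 − 0.43 = 0.57
~B: Łukasiewicz ¬ gives 1 − 0.43 = 0.57
(~B -> ~B): min(1, 1 − 0.57 + 0.57) = 1
((~A -> ~B) -> (~B -> ~B)): min(1, 1 − 0.89 + 1) = 1
~B: Łukasiewicz ¬ gives 1 − 0.43 = 0.57
(((~A -> ~B) -> (~B -> ~B)) -> ~B): min(1, 1 − 1 + 0.57) = 0.57
~(((~A -> ~B) -> (~B -> ~B)) -> ~B): Łukasiewicz ¬ gives 1 − 0.57 = 0.43
(~(((~A -> ~B) -> (~B -> ~B)) -> ~B) & B) = min(0.43, 0.43) = 0.43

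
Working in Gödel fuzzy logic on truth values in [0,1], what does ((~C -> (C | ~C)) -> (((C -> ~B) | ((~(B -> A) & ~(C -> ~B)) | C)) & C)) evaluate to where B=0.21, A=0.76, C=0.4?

~C: Gödel ¬ of 0.4 = 0 (operand ≠ 0)
~C: Gödel ¬ of 0.4 = 0 (operand ≠ 0)
(C | ~C) = max(0.4, 0) = 0.4
(~C -> (C | ~C)): 0 ≤ 0.4, so result = 1
~B: Gödel ¬ of 0.21 = 0 (operand ≠ 0)
(C -> ~B): 0.4 > 0, so result = 0
(B -> A): 0.21 ≤ 0.76, so result = 1
~(B -> A): Gödel ¬ of 1 = 0 (operand ≠ 0)
~B: Gödel ¬ of 0.21 = 0 (operand ≠ 0)
(C -> ~B): 0.4 > 0, so result = 0
~(C -> ~B): Gödel ¬ of 0 = 1 (operand is 0)
(~(B -> A) & ~(C -> ~B)) = min(0, 1) = 0
((~(B -> A) & ~(C -> ~B)) | C) = max(0, 0.4) = 0.4
((C -> ~B) | ((~(B -> A) & ~(C -> ~B)) | C)) = max(0, 0.4) = 0.4
(((C -> ~B) | ((~(B -> A) & ~(C -> ~B)) | C)) & C) = min(0.4, 0.4) = 0.4
((~C -> (C | ~C)) -> (((C -> ~B) | ((~(B -> A) & ~(C -> ~B)) | C)) & C)): 1 > 0.4, so result = 0.4

0.40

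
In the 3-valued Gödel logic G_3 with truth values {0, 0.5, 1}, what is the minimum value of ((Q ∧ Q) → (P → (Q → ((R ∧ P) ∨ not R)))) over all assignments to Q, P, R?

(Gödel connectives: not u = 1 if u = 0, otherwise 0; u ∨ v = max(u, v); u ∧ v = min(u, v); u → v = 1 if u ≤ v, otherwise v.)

0.50

The minimum is attained at Q = 1, P = 1, R = 0.5:
  (Q ∧ Q) = min(1, 1) = 1
  (R ∧ P) = min(0.5, 1) = 0.5
  not R: Gödel ¬ of 0.5 = 0 (operand ≠ 0)
  ((R ∧ P) ∨ not R) = max(0.5, 0) = 0.5
  (Q → ((R ∧ P) ∨ not R)): 1 > 0.5, so result = 0.5
  (P → (Q → ((R ∧ P) ∨ not R))): 1 > 0.5, so result = 0.5
  ((Q ∧ Q) → (P → (Q → ((R ∧ P) ∨ not R)))): 1 > 0.5, so result = 0.5
Checking all 27 assignments confirms none give a value below 0.50.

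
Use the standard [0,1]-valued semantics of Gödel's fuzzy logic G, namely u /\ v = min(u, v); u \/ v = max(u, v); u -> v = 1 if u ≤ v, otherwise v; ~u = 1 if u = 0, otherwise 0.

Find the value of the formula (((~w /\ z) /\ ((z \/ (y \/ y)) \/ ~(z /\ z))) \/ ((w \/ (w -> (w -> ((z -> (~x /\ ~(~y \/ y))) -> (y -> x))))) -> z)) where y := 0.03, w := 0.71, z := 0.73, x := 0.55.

~w: Gödel ¬ of 0.71 = 0 (operand ≠ 0)
(~w /\ z) = min(0, 0.73) = 0
(y \/ y) = max(0.03, 0.03) = 0.03
(z \/ (y \/ y)) = max(0.73, 0.03) = 0.73
(z /\ z) = min(0.73, 0.73) = 0.73
~(z /\ z): Gödel ¬ of 0.73 = 0 (operand ≠ 0)
((z \/ (y \/ y)) \/ ~(z /\ z)) = max(0.73, 0) = 0.73
((~w /\ z) /\ ((z \/ (y \/ y)) \/ ~(z /\ z))) = min(0, 0.73) = 0
~x: Gödel ¬ of 0.55 = 0 (operand ≠ 0)
~y: Gödel ¬ of 0.03 = 0 (operand ≠ 0)
(~y \/ y) = max(0, 0.03) = 0.03
~(~y \/ y): Gödel ¬ of 0.03 = 0 (operand ≠ 0)
(~x /\ ~(~y \/ y)) = min(0, 0) = 0
(z -> (~x /\ ~(~y \/ y))): 0.73 > 0, so result = 0
(y -> x): 0.03 ≤ 0.55, so result = 1
((z -> (~x /\ ~(~y \/ y))) -> (y -> x)): 0 ≤ 1, so result = 1
(w -> ((z -> (~x /\ ~(~y \/ y))) -> (y -> x))): 0.71 ≤ 1, so result = 1
(w -> (w -> ((z -> (~x /\ ~(~y \/ y))) -> (y -> x)))): 0.71 ≤ 1, so result = 1
(w \/ (w -> (w -> ((z -> (~x /\ ~(~y \/ y))) -> (y -> x))))) = max(0.71, 1) = 1
((w \/ (w -> (w -> ((z -> (~x /\ ~(~y \/ y))) -> (y -> x))))) -> z): 1 > 0.73, so result = 0.73
(((~w /\ z) /\ ((z \/ (y \/ y)) \/ ~(z /\ z))) \/ ((w \/ (w -> (w -> ((z -> (~x /\ ~(~y \/ y))) -> (y -> x))))) -> z)) = max(0, 0.73) = 0.73

0.73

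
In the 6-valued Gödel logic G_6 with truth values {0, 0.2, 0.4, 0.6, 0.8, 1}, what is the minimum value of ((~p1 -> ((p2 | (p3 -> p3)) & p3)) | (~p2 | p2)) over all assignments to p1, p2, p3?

The minimum is attained at p1 = 0, p2 = 0.2, p3 = 0:
  ~p1: Gödel ¬ of 0 = 1 (operand is 0)
  (p3 -> p3): 0 ≤ 0, so result = 1
  (p2 | (p3 -> p3)) = max(0.2, 1) = 1
  ((p2 | (p3 -> p3)) & p3) = min(1, 0) = 0
  (~p1 -> ((p2 | (p3 -> p3)) & p3)): 1 > 0, so result = 0
  ~p2: Gödel ¬ of 0.2 = 0 (operand ≠ 0)
  (~p2 | p2) = max(0, 0.2) = 0.2
  ((~p1 -> ((p2 | (p3 -> p3)) & p3)) | (~p2 | p2)) = max(0, 0.2) = 0.2
Checking all 216 assignments confirms none give a value below 0.20.

0.20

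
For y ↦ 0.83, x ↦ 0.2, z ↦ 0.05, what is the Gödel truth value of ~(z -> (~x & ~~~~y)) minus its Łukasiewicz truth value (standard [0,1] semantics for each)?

Gödel evaluation:
  ~x: Gödel ¬ of 0.2 = 0 (operand ≠ 0)
  ~y: Gödel ¬ of 0.83 = 0 (operand ≠ 0)
  ~~y: Gödel ¬ of 0 = 1 (operand is 0)
  ~~~y: Gödel ¬ of 1 = 0 (operand ≠ 0)
  ~~~~y: Gödel ¬ of 0 = 1 (operand is 0)
  (~x & ~~~~y) = min(0, 1) = 0
  (z -> (~x & ~~~~y)): 0.05 > 0, so result = 0
  ~(z -> (~x & ~~~~y)): Gödel ¬ of 0 = 1 (operand is 0)
  Gödel value = 1
Łukasiewicz evaluation:
  ~x: Łukasiewicz ¬ gives 1 − 0.2 = 0.8
  ~y: Łukasiewicz ¬ gives 1 − 0.83 = 0.17
  ~~y: Łukasiewicz ¬ gives 1 − 0.17 = 0.83
  ~~~y: Łukasiewicz ¬ gives 1 − 0.83 = 0.17
  ~~~~y: Łukasiewicz ¬ gives 1 − 0.17 = 0.83
  (~x & ~~~~y) = min(0.8, 0.83) = 0.8
  (z -> (~x & ~~~~y)): min(1, 1 − 0.05 + 0.8) = 1
  ~(z -> (~x & ~~~~y)): Łukasiewicz ¬ gives 1 − 1 = 0
  Łukasiewicz value = 0
Difference: 1 − 0 = 1.00

1.00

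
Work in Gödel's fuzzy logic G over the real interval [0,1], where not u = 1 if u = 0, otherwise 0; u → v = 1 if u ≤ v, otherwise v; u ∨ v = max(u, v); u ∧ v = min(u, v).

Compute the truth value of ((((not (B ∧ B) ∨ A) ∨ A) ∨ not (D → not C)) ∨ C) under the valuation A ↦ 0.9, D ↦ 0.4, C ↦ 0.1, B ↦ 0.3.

(B ∧ B) = min(0.3, 0.3) = 0.3
not (B ∧ B): Gödel ¬ of 0.3 = 0 (operand ≠ 0)
(not (B ∧ B) ∨ A) = max(0, 0.9) = 0.9
((not (B ∧ B) ∨ A) ∨ A) = max(0.9, 0.9) = 0.9
not C: Gödel ¬ of 0.1 = 0 (operand ≠ 0)
(D → not C): 0.4 > 0, so result = 0
not (D → not C): Gödel ¬ of 0 = 1 (operand is 0)
(((not (B ∧ B) ∨ A) ∨ A) ∨ not (D → not C)) = max(0.9, 1) = 1
((((not (B ∧ B) ∨ A) ∨ A) ∨ not (D → not C)) ∨ C) = max(1, 0.1) = 1

1.00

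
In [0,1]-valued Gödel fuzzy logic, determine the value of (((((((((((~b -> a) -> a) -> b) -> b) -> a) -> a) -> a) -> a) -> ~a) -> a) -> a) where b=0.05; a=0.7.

~b: Gödel ¬ of 0.05 = 0 (operand ≠ 0)
(~b -> a): 0 ≤ 0.7, so result = 1
((~b -> a) -> a): 1 > 0.7, so result = 0.7
(((~b -> a) -> a) -> b): 0.7 > 0.05, so result = 0.05
((((~b -> a) -> a) -> b) -> b): 0.05 ≤ 0.05, so result = 1
(((((~b -> a) -> a) -> b) -> b) -> a): 1 > 0.7, so result = 0.7
((((((~b -> a) -> a) -> b) -> b) -> a) -> a): 0.7 ≤ 0.7, so result = 1
(((((((~b -> a) -> a) -> b) -> b) -> a) -> a) -> a): 1 > 0.7, so result = 0.7
((((((((~b -> a) -> a) -> b) -> b) -> a) -> a) -> a) -> a): 0.7 ≤ 0.7, so result = 1
~a: Gödel ¬ of 0.7 = 0 (operand ≠ 0)
(((((((((~b -> a) -> a) -> b) -> b) -> a) -> a) -> a) -> a) -> ~a): 1 > 0, so result = 0
((((((((((~b -> a) -> a) -> b) -> b) -> a) -> a) -> a) -> a) -> ~a) -> a): 0 ≤ 0.7, so result = 1
(((((((((((~b -> a) -> a) -> b) -> b) -> a) -> a) -> a) -> a) -> ~a) -> a) -> a): 1 > 0.7, so result = 0.7

0.70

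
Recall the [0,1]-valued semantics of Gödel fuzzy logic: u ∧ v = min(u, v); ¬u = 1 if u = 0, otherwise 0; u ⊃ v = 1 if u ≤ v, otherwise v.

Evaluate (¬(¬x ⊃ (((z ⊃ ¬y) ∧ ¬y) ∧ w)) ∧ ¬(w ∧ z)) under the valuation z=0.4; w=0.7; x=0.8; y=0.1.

0.00

¬x: Gödel ¬ of 0.8 = 0 (operand ≠ 0)
¬y: Gödel ¬ of 0.1 = 0 (operand ≠ 0)
(z ⊃ ¬y): 0.4 > 0, so result = 0
¬y: Gödel ¬ of 0.1 = 0 (operand ≠ 0)
((z ⊃ ¬y) ∧ ¬y) = min(0, 0) = 0
(((z ⊃ ¬y) ∧ ¬y) ∧ w) = min(0, 0.7) = 0
(¬x ⊃ (((z ⊃ ¬y) ∧ ¬y) ∧ w)): 0 ≤ 0, so result = 1
¬(¬x ⊃ (((z ⊃ ¬y) ∧ ¬y) ∧ w)): Gödel ¬ of 1 = 0 (operand ≠ 0)
(w ∧ z) = min(0.7, 0.4) = 0.4
¬(w ∧ z): Gödel ¬ of 0.4 = 0 (operand ≠ 0)
(¬(¬x ⊃ (((z ⊃ ¬y) ∧ ¬y) ∧ w)) ∧ ¬(w ∧ z)) = min(0, 0) = 0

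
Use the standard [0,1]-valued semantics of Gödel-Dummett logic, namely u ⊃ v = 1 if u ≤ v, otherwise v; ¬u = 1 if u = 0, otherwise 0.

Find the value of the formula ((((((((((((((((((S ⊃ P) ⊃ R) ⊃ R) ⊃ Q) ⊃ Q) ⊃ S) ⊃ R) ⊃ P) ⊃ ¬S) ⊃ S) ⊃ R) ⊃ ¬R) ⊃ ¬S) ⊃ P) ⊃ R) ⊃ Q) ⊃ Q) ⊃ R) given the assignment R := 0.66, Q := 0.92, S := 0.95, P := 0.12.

(S ⊃ P): 0.95 > 0.12, so result = 0.12
((S ⊃ P) ⊃ R): 0.12 ≤ 0.66, so result = 1
(((S ⊃ P) ⊃ R) ⊃ R): 1 > 0.66, so result = 0.66
((((S ⊃ P) ⊃ R) ⊃ R) ⊃ Q): 0.66 ≤ 0.92, so result = 1
(((((S ⊃ P) ⊃ R) ⊃ R) ⊃ Q) ⊃ Q): 1 > 0.92, so result = 0.92
((((((S ⊃ P) ⊃ R) ⊃ R) ⊃ Q) ⊃ Q) ⊃ S): 0.92 ≤ 0.95, so result = 1
(((((((S ⊃ P) ⊃ R) ⊃ R) ⊃ Q) ⊃ Q) ⊃ S) ⊃ R): 1 > 0.66, so result = 0.66
((((((((S ⊃ P) ⊃ R) ⊃ R) ⊃ Q) ⊃ Q) ⊃ S) ⊃ R) ⊃ P): 0.66 > 0.12, so result = 0.12
¬S: Gödel ¬ of 0.95 = 0 (operand ≠ 0)
(((((((((S ⊃ P) ⊃ R) ⊃ R) ⊃ Q) ⊃ Q) ⊃ S) ⊃ R) ⊃ P) ⊃ ¬S): 0.12 > 0, so result = 0
((((((((((S ⊃ P) ⊃ R) ⊃ R) ⊃ Q) ⊃ Q) ⊃ S) ⊃ R) ⊃ P) ⊃ ¬S) ⊃ S): 0 ≤ 0.95, so result = 1
(((((((((((S ⊃ P) ⊃ R) ⊃ R) ⊃ Q) ⊃ Q) ⊃ S) ⊃ R) ⊃ P) ⊃ ¬S) ⊃ S) ⊃ R): 1 > 0.66, so result = 0.66
¬R: Gödel ¬ of 0.66 = 0 (operand ≠ 0)
((((((((((((S ⊃ P) ⊃ R) ⊃ R) ⊃ Q) ⊃ Q) ⊃ S) ⊃ R) ⊃ P) ⊃ ¬S) ⊃ S) ⊃ R) ⊃ ¬R): 0.66 > 0, so result = 0
¬S: Gödel ¬ of 0.95 = 0 (operand ≠ 0)
(((((((((((((S ⊃ P) ⊃ R) ⊃ R) ⊃ Q) ⊃ Q) ⊃ S) ⊃ R) ⊃ P) ⊃ ¬S) ⊃ S) ⊃ R) ⊃ ¬R) ⊃ ¬S): 0 ≤ 0, so result = 1
((((((((((((((S ⊃ P) ⊃ R) ⊃ R) ⊃ Q) ⊃ Q) ⊃ S) ⊃ R) ⊃ P) ⊃ ¬S) ⊃ S) ⊃ R) ⊃ ¬R) ⊃ ¬S) ⊃ P): 1 > 0.12, so result = 0.12
(((((((((((((((S ⊃ P) ⊃ R) ⊃ R) ⊃ Q) ⊃ Q) ⊃ S) ⊃ R) ⊃ P) ⊃ ¬S) ⊃ S) ⊃ R) ⊃ ¬R) ⊃ ¬S) ⊃ P) ⊃ R): 0.12 ≤ 0.66, so result = 1
((((((((((((((((S ⊃ P) ⊃ R) ⊃ R) ⊃ Q) ⊃ Q) ⊃ S) ⊃ R) ⊃ P) ⊃ ¬S) ⊃ S) ⊃ R) ⊃ ¬R) ⊃ ¬S) ⊃ P) ⊃ R) ⊃ Q): 1 > 0.92, so result = 0.92
(((((((((((((((((S ⊃ P) ⊃ R) ⊃ R) ⊃ Q) ⊃ Q) ⊃ S) ⊃ R) ⊃ P) ⊃ ¬S) ⊃ S) ⊃ R) ⊃ ¬R) ⊃ ¬S) ⊃ P) ⊃ R) ⊃ Q) ⊃ Q): 0.92 ≤ 0.92, so result = 1
((((((((((((((((((S ⊃ P) ⊃ R) ⊃ R) ⊃ Q) ⊃ Q) ⊃ S) ⊃ R) ⊃ P) ⊃ ¬S) ⊃ S) ⊃ R) ⊃ ¬R) ⊃ ¬S) ⊃ P) ⊃ R) ⊃ Q) ⊃ Q) ⊃ R): 1 > 0.66, so result = 0.66

0.66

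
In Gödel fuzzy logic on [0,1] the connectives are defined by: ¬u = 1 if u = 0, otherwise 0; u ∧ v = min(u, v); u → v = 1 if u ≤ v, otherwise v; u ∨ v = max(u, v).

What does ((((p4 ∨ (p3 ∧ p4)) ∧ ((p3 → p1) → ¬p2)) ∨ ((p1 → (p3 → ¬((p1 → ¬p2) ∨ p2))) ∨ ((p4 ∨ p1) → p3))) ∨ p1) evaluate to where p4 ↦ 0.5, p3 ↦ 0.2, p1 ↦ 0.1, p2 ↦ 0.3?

0.20

(p3 ∧ p4) = min(0.2, 0.5) = 0.2
(p4 ∨ (p3 ∧ p4)) = max(0.5, 0.2) = 0.5
(p3 → p1): 0.2 > 0.1, so result = 0.1
¬p2: Gödel ¬ of 0.3 = 0 (operand ≠ 0)
((p3 → p1) → ¬p2): 0.1 > 0, so result = 0
((p4 ∨ (p3 ∧ p4)) ∧ ((p3 → p1) → ¬p2)) = min(0.5, 0) = 0
¬p2: Gödel ¬ of 0.3 = 0 (operand ≠ 0)
(p1 → ¬p2): 0.1 > 0, so result = 0
((p1 → ¬p2) ∨ p2) = max(0, 0.3) = 0.3
¬((p1 → ¬p2) ∨ p2): Gödel ¬ of 0.3 = 0 (operand ≠ 0)
(p3 → ¬((p1 → ¬p2) ∨ p2)): 0.2 > 0, so result = 0
(p1 → (p3 → ¬((p1 → ¬p2) ∨ p2))): 0.1 > 0, so result = 0
(p4 ∨ p1) = max(0.5, 0.1) = 0.5
((p4 ∨ p1) → p3): 0.5 > 0.2, so result = 0.2
((p1 → (p3 → ¬((p1 → ¬p2) ∨ p2))) ∨ ((p4 ∨ p1) → p3)) = max(0, 0.2) = 0.2
(((p4 ∨ (p3 ∧ p4)) ∧ ((p3 → p1) → ¬p2)) ∨ ((p1 → (p3 → ¬((p1 → ¬p2) ∨ p2))) ∨ ((p4 ∨ p1) → p3))) = max(0, 0.2) = 0.2
((((p4 ∨ (p3 ∧ p4)) ∧ ((p3 → p1) → ¬p2)) ∨ ((p1 → (p3 → ¬((p1 → ¬p2) ∨ p2))) ∨ ((p4 ∨ p1) → p3))) ∨ p1) = max(0.2, 0.1) = 0.2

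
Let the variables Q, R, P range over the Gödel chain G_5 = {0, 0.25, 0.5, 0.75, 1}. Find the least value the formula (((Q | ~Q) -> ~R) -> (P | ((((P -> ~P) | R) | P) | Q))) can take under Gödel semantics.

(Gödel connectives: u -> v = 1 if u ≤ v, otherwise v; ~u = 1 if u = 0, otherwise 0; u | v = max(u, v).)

The minimum is attained at Q = 0, R = 0, P = 0.25:
  ~Q: Gödel ¬ of 0 = 1 (operand is 0)
  (Q | ~Q) = max(0, 1) = 1
  ~R: Gödel ¬ of 0 = 1 (operand is 0)
  ((Q | ~Q) -> ~R): 1 ≤ 1, so result = 1
  ~P: Gödel ¬ of 0.25 = 0 (operand ≠ 0)
  (P -> ~P): 0.25 > 0, so result = 0
  ((P -> ~P) | R) = max(0, 0) = 0
  (((P -> ~P) | R) | P) = max(0, 0.25) = 0.25
  ((((P -> ~P) | R) | P) | Q) = max(0.25, 0) = 0.25
  (P | ((((P -> ~P) | R) | P) | Q)) = max(0.25, 0.25) = 0.25
  (((Q | ~Q) -> ~R) -> (P | ((((P -> ~P) | R) | P) | Q))): 1 > 0.25, so result = 0.25
Checking all 125 assignments confirms none give a value below 0.25.

0.25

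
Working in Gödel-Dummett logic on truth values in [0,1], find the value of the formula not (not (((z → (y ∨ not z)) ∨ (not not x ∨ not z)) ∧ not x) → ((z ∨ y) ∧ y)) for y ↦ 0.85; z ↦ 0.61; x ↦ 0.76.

0.00

not z: Gödel ¬ of 0.61 = 0 (operand ≠ 0)
(y ∨ not z) = max(0.85, 0) = 0.85
(z → (y ∨ not z)): 0.61 ≤ 0.85, so result = 1
not x: Gödel ¬ of 0.76 = 0 (operand ≠ 0)
not not x: Gödel ¬ of 0 = 1 (operand is 0)
not z: Gödel ¬ of 0.61 = 0 (operand ≠ 0)
(not not x ∨ not z) = max(1, 0) = 1
((z → (y ∨ not z)) ∨ (not not x ∨ not z)) = max(1, 1) = 1
not x: Gödel ¬ of 0.76 = 0 (operand ≠ 0)
(((z → (y ∨ not z)) ∨ (not not x ∨ not z)) ∧ not x) = min(1, 0) = 0
not (((z → (y ∨ not z)) ∨ (not not x ∨ not z)) ∧ not x): Gödel ¬ of 0 = 1 (operand is 0)
(z ∨ y) = max(0.61, 0.85) = 0.85
((z ∨ y) ∧ y) = min(0.85, 0.85) = 0.85
(not (((z → (y ∨ not z)) ∨ (not not x ∨ not z)) ∧ not x) → ((z ∨ y) ∧ y)): 1 > 0.85, so result = 0.85
not (not (((z → (y ∨ not z)) ∨ (not not x ∨ not z)) ∧ not x) → ((z ∨ y) ∧ y)): Gödel ¬ of 0.85 = 0 (operand ≠ 0)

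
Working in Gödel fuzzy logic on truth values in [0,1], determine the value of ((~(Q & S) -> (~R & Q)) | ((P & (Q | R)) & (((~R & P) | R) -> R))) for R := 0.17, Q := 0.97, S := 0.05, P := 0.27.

(Q & S) = min(0.97, 0.05) = 0.05
~(Q & S): Gödel ¬ of 0.05 = 0 (operand ≠ 0)
~R: Gödel ¬ of 0.17 = 0 (operand ≠ 0)
(~R & Q) = min(0, 0.97) = 0
(~(Q & S) -> (~R & Q)): 0 ≤ 0, so result = 1
(Q | R) = max(0.97, 0.17) = 0.97
(P & (Q | R)) = min(0.27, 0.97) = 0.27
~R: Gödel ¬ of 0.17 = 0 (operand ≠ 0)
(~R & P) = min(0, 0.27) = 0
((~R & P) | R) = max(0, 0.17) = 0.17
(((~R & P) | R) -> R): 0.17 ≤ 0.17, so result = 1
((P & (Q | R)) & (((~R & P) | R) -> R)) = min(0.27, 1) = 0.27
((~(Q & S) -> (~R & Q)) | ((P & (Q | R)) & (((~R & P) | R) -> R))) = max(1, 0.27) = 1

1.00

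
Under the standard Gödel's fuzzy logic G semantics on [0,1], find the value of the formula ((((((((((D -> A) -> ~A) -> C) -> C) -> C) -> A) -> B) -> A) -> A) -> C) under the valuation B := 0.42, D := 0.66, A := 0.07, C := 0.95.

0.95

(D -> A): 0.66 > 0.07, so result = 0.07
~A: Gödel ¬ of 0.07 = 0 (operand ≠ 0)
((D -> A) -> ~A): 0.07 > 0, so result = 0
(((D -> A) -> ~A) -> C): 0 ≤ 0.95, so result = 1
((((D -> A) -> ~A) -> C) -> C): 1 > 0.95, so result = 0.95
(((((D -> A) -> ~A) -> C) -> C) -> C): 0.95 ≤ 0.95, so result = 1
((((((D -> A) -> ~A) -> C) -> C) -> C) -> A): 1 > 0.07, so result = 0.07
(((((((D -> A) -> ~A) -> C) -> C) -> C) -> A) -> B): 0.07 ≤ 0.42, so result = 1
((((((((D -> A) -> ~A) -> C) -> C) -> C) -> A) -> B) -> A): 1 > 0.07, so result = 0.07
(((((((((D -> A) -> ~A) -> C) -> C) -> C) -> A) -> B) -> A) -> A): 0.07 ≤ 0.07, so result = 1
((((((((((D -> A) -> ~A) -> C) -> C) -> C) -> A) -> B) -> A) -> A) -> C): 1 > 0.95, so result = 0.95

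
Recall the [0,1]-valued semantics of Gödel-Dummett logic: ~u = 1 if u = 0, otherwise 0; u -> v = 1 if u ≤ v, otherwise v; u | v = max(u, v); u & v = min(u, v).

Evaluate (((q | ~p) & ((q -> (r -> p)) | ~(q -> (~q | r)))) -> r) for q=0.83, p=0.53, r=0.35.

0.35

~p: Gödel ¬ of 0.53 = 0 (operand ≠ 0)
(q | ~p) = max(0.83, 0) = 0.83
(r -> p): 0.35 ≤ 0.53, so result = 1
(q -> (r -> p)): 0.83 ≤ 1, so result = 1
~q: Gödel ¬ of 0.83 = 0 (operand ≠ 0)
(~q | r) = max(0, 0.35) = 0.35
(q -> (~q | r)): 0.83 > 0.35, so result = 0.35
~(q -> (~q | r)): Gödel ¬ of 0.35 = 0 (operand ≠ 0)
((q -> (r -> p)) | ~(q -> (~q | r))) = max(1, 0) = 1
((q | ~p) & ((q -> (r -> p)) | ~(q -> (~q | r)))) = min(0.83, 1) = 0.83
(((q | ~p) & ((q -> (r -> p)) | ~(q -> (~q | r)))) -> r): 0.83 > 0.35, so result = 0.35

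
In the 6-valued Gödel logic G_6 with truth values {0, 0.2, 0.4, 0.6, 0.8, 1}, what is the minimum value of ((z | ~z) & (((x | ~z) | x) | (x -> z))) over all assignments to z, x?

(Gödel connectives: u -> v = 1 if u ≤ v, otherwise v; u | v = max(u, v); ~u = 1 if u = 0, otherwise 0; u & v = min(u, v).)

0.20

The minimum is attained at z = 0.2, x = 0:
  ~z: Gödel ¬ of 0.2 = 0 (operand ≠ 0)
  (z | ~z) = max(0.2, 0) = 0.2
  ~z: Gödel ¬ of 0.2 = 0 (operand ≠ 0)
  (x | ~z) = max(0, 0) = 0
  ((x | ~z) | x) = max(0, 0) = 0
  (x -> z): 0 ≤ 0.2, so result = 1
  (((x | ~z) | x) | (x -> z)) = max(0, 1) = 1
  ((z | ~z) & (((x | ~z) | x) | (x -> z))) = min(0.2, 1) = 0.2
Checking all 36 assignments confirms none give a value below 0.20.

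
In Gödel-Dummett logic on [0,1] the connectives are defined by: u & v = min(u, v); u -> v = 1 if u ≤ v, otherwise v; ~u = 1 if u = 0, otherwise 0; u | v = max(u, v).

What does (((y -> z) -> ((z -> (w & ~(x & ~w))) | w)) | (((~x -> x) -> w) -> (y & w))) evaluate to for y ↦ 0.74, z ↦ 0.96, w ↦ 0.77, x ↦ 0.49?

(y -> z): 0.74 ≤ 0.96, so result = 1
~w: Gödel ¬ of 0.77 = 0 (operand ≠ 0)
(x & ~w) = min(0.49, 0) = 0
~(x & ~w): Gödel ¬ of 0 = 1 (operand is 0)
(w & ~(x & ~w)) = min(0.77, 1) = 0.77
(z -> (w & ~(x & ~w))): 0.96 > 0.77, so result = 0.77
((z -> (w & ~(x & ~w))) | w) = max(0.77, 0.77) = 0.77
((y -> z) -> ((z -> (w & ~(x & ~w))) | w)): 1 > 0.77, so result = 0.77
~x: Gödel ¬ of 0.49 = 0 (operand ≠ 0)
(~x -> x): 0 ≤ 0.49, so result = 1
((~x -> x) -> w): 1 > 0.77, so result = 0.77
(y & w) = min(0.74, 0.77) = 0.74
(((~x -> x) -> w) -> (y & w)): 0.77 > 0.74, so result = 0.74
(((y -> z) -> ((z -> (w & ~(x & ~w))) | w)) | (((~x -> x) -> w) -> (y & w))) = max(0.77, 0.74) = 0.77

0.77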